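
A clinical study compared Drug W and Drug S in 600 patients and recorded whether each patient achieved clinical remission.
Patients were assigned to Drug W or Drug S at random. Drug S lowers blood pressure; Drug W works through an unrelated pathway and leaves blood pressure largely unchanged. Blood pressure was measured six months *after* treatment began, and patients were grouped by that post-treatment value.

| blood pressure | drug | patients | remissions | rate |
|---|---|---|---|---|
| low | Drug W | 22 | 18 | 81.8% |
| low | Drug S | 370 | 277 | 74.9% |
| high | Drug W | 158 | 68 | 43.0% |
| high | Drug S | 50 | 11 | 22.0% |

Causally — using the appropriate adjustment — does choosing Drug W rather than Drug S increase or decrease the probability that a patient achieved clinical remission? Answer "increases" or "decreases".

Stratifying would compare drugs among patients the drugs themselves sorted into blood pressure groups — a form of selection on an intermediate. The unconditioned pooled rates give the total causal effect.
Pooled: Drug W 47.8% vs Drug S 68.6%; Drug S is higher overall.

decreases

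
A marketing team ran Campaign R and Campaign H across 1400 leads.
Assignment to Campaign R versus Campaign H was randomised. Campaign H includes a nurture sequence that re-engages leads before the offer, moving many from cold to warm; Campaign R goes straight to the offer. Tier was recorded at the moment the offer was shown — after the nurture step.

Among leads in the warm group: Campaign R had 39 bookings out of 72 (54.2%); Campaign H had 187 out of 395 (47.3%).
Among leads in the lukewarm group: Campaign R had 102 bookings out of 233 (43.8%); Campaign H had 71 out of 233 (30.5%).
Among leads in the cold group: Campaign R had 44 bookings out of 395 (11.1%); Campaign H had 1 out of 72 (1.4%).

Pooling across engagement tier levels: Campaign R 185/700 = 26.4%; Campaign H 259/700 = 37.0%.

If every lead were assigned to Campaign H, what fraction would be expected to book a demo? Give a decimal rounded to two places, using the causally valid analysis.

0.37

The engagement tier-specific comparison favours Campaign R throughout, but the pooled figures favour Campaign H. The question is whether to condition on engagement tier.
Engagement tier here is a post-treatment variable shaped by the campaign; conditioning on it would introduce bias rather than remove it. The overall comparison is the causal one.
So P(outcome | do(Campaign H)) is just the pooled rate for Campaign H: 259/700 = 0.370.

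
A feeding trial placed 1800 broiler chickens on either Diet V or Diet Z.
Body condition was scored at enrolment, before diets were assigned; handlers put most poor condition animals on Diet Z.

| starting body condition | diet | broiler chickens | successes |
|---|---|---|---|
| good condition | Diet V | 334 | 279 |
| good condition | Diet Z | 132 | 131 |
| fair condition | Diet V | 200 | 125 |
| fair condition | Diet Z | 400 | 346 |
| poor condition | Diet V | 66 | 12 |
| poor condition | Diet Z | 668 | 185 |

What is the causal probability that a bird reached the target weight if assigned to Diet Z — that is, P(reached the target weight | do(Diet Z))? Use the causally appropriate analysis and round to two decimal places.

The stratified and pooled comparisons disagree (Diet Z wins within each starting body condition; Diet V wins overall), so the answer turns on the causal role of starting body condition.
The imbalance in starting body condition arose from how broiler chickens were allocated, not from anything the diet did; and starting body condition independently affects the outcome. The pooled gap is confounded — condition on starting body condition.
Standardising Diet Z to the population starting body condition mix: 0.259·131/132 + 0.333·346/400 + 0.408·185/668 = 0.658.

0.66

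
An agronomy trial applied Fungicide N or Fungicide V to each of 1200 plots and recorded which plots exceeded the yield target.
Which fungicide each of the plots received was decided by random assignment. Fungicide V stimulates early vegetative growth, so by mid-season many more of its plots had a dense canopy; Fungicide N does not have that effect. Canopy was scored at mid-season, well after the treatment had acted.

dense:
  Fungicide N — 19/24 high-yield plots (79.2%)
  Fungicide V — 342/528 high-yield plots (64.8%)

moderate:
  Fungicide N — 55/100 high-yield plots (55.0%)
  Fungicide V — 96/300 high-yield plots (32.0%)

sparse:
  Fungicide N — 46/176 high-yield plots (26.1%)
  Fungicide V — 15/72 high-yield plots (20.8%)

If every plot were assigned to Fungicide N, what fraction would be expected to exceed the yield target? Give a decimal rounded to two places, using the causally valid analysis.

0.40

Mid-season canopy lies on the pathway fungicide → mid-season canopy → outcome, so adjusting for it blocks the indirect effect. For the total causal effect of fungicide, use the unadjusted pooled rates.
So P(outcome | do(Fungicide N)) is just the pooled rate for Fungicide N: 120/300 = 0.400.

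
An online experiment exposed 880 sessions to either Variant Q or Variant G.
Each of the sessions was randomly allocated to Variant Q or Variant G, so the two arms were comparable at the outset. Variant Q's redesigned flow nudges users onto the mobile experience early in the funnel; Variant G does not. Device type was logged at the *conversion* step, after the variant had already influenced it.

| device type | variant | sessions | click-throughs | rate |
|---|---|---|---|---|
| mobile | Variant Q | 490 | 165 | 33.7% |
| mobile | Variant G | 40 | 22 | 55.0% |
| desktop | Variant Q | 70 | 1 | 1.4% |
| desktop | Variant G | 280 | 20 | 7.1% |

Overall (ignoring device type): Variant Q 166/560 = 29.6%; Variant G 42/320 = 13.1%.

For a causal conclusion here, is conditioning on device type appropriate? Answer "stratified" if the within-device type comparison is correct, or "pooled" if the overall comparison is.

Because the variant influences device type, device type is a post-treatment mediator, not a confounder. Stratifying on it would bias the estimate; the causal effect is the crude pooled difference.
Pooled: Variant Q 29.6% vs Variant G 13.1%; Variant Q is higher overall.

pooled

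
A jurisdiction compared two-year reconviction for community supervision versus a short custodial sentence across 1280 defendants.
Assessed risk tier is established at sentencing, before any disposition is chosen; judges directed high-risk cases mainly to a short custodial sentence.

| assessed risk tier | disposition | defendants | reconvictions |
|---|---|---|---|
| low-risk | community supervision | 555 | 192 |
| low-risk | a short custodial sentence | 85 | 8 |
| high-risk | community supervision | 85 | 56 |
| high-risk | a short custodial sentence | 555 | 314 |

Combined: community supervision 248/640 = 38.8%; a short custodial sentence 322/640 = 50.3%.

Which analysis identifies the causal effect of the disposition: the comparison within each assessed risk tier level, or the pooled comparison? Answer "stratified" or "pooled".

Nothing the disposition does changes assessed risk tier; the imbalance is an allocation artefact. With assessed risk tier also predicting the outcome, the pooled figure is confounded, and the within-stratum comparison is the causal one.
Within each level — low-risk: 34.6% vs 9.4%; high-risk: 65.9% vs 56.6% — a short custodial sentence is lower every time.

stratified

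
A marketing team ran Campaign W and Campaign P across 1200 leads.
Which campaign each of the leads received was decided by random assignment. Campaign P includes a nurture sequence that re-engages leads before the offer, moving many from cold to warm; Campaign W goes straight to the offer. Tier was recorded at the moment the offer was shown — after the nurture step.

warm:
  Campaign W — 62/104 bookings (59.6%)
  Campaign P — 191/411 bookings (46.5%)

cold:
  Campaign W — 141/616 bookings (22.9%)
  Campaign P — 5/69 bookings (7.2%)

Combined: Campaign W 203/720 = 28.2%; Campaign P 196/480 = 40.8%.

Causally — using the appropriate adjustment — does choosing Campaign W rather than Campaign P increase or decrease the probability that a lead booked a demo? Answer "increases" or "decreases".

Engagement tier lies on the pathway campaign → engagement tier → outcome, so adjusting for it blocks the indirect effect. For the total causal effect of campaign, use the unadjusted pooled rates.
Pooled: Campaign W 28.2% vs Campaign P 40.8%; Campaign P is higher overall.

decreases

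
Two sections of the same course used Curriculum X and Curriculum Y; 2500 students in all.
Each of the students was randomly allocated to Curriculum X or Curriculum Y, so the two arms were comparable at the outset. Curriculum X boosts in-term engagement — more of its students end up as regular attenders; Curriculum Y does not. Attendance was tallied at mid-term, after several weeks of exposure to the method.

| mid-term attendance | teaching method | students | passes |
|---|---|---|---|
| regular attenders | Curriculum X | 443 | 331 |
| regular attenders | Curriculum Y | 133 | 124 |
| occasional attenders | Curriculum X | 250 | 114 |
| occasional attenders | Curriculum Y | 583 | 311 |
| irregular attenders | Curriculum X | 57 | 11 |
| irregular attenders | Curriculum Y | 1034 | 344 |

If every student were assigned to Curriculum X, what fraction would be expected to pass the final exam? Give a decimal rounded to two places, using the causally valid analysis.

The distribution of mid-term attendance is itself part of what the teaching method does — it is an intermediate outcome. Holding it fixed would remove that part of the effect; the total effect is the pooled difference.
So P(outcome | do(Curriculum X)) is just the pooled rate for Curriculum X: 456/750 = 0.608.

0.61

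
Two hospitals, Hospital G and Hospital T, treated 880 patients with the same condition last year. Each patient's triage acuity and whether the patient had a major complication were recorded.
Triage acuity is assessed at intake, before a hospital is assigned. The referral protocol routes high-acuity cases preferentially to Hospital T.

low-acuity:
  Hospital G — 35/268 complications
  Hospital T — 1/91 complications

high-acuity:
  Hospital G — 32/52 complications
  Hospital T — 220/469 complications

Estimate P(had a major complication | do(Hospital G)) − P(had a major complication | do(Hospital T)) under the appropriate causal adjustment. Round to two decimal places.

+0.14

The triage acuity-specific comparison favours Hospital T throughout, but the pooled figures favour Hospital G. The question is whether to condition on triage acuity.
Triage acuity satisfies the back-door criterion: it is not a descendant of the hospital, and it blocks the spurious path from hospital to outcome. Adjusting for it (i.e., using the within-triage acuity rates) gives the causal effect.
Adjusting over the population distribution of triage acuity: 0.408·(0.131−0.011) + 0.592·(0.615−0.469) = +0.135.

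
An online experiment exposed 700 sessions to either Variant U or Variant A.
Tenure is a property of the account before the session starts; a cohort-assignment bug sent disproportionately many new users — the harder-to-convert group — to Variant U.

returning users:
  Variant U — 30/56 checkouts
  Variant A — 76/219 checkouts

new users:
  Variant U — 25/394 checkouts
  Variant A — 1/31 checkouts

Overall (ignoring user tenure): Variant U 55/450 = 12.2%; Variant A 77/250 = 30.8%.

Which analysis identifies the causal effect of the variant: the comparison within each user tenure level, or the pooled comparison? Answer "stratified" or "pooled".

Within every user tenure level Variant U has the higher rate, yet pooled Variant A does — Simpson's reversal.
User tenure is set before the variant has any effect — it is not caused by the variant — and it independently drives the outcome. That makes it a confounder, so the causal comparison is within user tenure levels.
Within each level — returning users: 53.6% vs 34.7%; new users: 6.3% vs 3.2% — Variant U is higher every time.

stratified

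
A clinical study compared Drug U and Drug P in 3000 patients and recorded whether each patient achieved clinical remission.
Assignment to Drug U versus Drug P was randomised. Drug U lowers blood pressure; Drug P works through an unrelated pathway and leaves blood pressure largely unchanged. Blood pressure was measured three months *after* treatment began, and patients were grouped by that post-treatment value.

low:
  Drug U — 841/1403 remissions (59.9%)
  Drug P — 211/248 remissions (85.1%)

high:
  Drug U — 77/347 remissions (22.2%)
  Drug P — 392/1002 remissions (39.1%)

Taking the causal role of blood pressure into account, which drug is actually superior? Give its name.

Drug U

The distribution of blood pressure is itself part of what the drug does — it is an intermediate outcome. Holding it fixed would remove that part of the effect; the total effect is the pooled difference.
Pooled: Drug U 52.5% vs Drug P 48.2%; Drug U is higher overall.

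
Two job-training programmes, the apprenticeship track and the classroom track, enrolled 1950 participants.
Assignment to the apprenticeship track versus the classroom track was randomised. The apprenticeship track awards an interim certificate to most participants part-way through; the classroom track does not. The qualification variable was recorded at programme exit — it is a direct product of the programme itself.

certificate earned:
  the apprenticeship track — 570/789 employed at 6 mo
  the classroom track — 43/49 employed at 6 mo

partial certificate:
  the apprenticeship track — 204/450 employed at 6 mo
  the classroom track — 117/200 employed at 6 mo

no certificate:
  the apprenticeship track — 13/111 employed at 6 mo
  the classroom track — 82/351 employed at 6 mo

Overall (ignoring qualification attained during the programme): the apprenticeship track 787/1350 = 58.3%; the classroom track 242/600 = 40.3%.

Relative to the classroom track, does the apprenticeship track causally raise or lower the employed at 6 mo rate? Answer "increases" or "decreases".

The stratified and pooled comparisons disagree (the classroom track wins within each qualification attained during the programme; the apprenticeship track wins overall), so the answer turns on the causal role of qualification attained during the programme.
Stratifying would compare programmes among participants the programmes themselves sorted into qualification attained during the programme groups — a form of selection on an intermediate. The unconditioned pooled rates give the total causal effect.
Pooled: the apprenticeship track 58.3% vs the classroom track 40.3%; the apprenticeship track is higher overall.

increases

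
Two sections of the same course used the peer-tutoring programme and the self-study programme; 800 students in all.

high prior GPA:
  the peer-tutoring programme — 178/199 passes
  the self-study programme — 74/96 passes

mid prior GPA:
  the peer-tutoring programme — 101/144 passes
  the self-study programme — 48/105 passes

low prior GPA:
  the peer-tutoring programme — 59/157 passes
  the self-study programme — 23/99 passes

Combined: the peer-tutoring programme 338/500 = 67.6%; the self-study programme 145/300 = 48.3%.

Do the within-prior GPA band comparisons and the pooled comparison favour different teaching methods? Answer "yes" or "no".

no

Within each prior GPA band level (high prior GPA 89.4% vs 77.1%; mid prior GPA 70.1% vs 45.7%; low prior GPA 37.6% vs 23.2%), the peer-tutoring programme has the higher rate every time. Pooled: 67.6% vs 48.3% — the peer-tutoring programme has the higher rate overall. They agree.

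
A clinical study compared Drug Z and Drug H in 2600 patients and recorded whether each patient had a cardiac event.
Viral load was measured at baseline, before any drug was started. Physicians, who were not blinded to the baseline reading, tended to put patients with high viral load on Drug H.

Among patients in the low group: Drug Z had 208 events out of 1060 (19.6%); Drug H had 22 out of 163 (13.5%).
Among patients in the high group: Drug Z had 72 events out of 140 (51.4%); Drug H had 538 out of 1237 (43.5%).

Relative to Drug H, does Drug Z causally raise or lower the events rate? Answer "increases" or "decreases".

increases

Drug H is lower inside every viral load stratum but Drug Z is lower in aggregate. Whether to stratify depends on how viral load relates to the drug.
Nothing the drug does changes viral load; the imbalance is an allocation artefact. With viral load also predicting the outcome, the pooled figure is confounded, and the within-stratum comparison is the causal one.
Within each level — low: 19.6% vs 13.5%; high: 51.4% vs 43.5% — Drug H is lower every time.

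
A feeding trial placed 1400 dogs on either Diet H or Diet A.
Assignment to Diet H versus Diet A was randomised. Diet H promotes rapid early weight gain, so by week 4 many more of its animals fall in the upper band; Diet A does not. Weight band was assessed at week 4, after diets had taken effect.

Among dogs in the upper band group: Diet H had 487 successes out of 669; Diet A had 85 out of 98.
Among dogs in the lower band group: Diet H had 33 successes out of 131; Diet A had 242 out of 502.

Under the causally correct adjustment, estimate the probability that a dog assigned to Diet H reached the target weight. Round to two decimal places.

Within every week-4 weight band level Diet A has the higher rate, yet pooled Diet H does — Simpson's reversal.
Week-4 weight band is recorded after the diet and is itself shifted by it — it sits on the causal path from diet to outcome. Conditioning on a mediator would strip out part of the effect we want; the pooled comparison gives the total causal effect.
So P(outcome | do(Diet H)) is just the pooled rate for Diet H: 520/800 = 0.650.

0.65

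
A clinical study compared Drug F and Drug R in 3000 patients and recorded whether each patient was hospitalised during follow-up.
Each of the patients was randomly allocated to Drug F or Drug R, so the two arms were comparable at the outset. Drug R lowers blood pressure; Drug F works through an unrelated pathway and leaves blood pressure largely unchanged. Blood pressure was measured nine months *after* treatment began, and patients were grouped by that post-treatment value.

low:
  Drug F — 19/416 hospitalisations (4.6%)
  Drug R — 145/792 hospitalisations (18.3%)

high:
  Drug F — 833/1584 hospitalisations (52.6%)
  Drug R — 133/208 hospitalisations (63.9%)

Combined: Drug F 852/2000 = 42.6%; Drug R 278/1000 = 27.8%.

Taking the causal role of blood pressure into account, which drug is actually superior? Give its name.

The distribution of blood pressure is itself part of what the drug does — it is an intermediate outcome. Holding it fixed would remove that part of the effect; the total effect is the pooled difference.
Pooled: Drug F 42.6% vs Drug R 27.8%; Drug R is lower overall.

Drug R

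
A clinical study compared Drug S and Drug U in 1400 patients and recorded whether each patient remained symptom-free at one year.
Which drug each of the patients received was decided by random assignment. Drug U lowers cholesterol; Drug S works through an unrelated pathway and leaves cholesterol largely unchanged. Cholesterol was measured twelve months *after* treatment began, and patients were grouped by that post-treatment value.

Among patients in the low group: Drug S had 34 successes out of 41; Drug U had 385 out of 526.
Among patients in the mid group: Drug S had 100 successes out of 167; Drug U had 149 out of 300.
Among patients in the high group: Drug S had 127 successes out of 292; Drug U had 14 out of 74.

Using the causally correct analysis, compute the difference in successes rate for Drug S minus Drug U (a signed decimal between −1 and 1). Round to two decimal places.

-0.09

Within every cholesterol level Drug S has the higher rate, yet pooled Drug U does — Simpson's reversal.
Because the drug influences cholesterol, cholesterol is a post-treatment mediator, not a confounder. Stratifying on it would bias the estimate; the causal effect is the crude pooled difference.
The causal difference is the pooled difference: 0.522 − 0.609 = -0.087.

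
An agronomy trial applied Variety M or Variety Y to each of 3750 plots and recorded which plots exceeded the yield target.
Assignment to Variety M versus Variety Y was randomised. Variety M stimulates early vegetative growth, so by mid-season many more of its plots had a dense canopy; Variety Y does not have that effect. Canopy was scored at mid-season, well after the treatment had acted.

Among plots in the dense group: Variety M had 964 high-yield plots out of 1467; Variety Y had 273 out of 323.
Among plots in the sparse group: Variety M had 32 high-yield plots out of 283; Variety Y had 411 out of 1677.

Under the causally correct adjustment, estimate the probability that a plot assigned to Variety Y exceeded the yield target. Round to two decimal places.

Variety Y is higher inside every mid-season canopy stratum but Variety M is higher in aggregate. Whether to stratify depends on how mid-season canopy relates to the variety.
Mid-season canopy here is a post-treatment variable shaped by the variety; conditioning on it would introduce bias rather than remove it. The overall comparison is the causal one.
So P(outcome | do(Variety Y)) is just the pooled rate for Variety Y: 684/2000 = 0.342.

0.34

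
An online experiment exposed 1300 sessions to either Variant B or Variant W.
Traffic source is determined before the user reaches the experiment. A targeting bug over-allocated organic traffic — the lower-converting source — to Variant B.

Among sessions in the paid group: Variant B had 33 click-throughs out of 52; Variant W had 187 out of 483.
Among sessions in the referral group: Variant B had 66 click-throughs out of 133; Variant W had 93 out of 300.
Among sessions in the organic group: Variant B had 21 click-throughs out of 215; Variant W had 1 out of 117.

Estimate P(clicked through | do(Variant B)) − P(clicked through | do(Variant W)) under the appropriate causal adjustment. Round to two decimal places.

Here traffic source is a common cause — it drives both which variant a case falls under and the outcome. The crude comparison mixes populations; the stratum-specific rates are the causally relevant ones.
Adjusting over the population distribution of traffic source: 0.412·(0.635−0.387) + 0.333·(0.496−0.310) + 0.255·(0.098−0.009) = +0.187.

+0.19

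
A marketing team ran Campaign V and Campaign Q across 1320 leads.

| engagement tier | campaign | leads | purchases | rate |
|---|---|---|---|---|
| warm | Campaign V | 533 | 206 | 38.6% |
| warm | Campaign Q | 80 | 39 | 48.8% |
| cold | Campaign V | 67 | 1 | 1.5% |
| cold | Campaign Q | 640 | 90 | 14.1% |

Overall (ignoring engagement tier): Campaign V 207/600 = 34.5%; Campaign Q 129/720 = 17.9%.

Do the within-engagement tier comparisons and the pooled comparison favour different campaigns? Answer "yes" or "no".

Within each engagement tier level (warm 38.6% vs 48.8%; cold 1.5% vs 14.1%), Campaign Q has the higher rate every time. Pooled: 34.5% vs 17.9% — Campaign V has the higher rate overall. The two comparisons disagree.

yes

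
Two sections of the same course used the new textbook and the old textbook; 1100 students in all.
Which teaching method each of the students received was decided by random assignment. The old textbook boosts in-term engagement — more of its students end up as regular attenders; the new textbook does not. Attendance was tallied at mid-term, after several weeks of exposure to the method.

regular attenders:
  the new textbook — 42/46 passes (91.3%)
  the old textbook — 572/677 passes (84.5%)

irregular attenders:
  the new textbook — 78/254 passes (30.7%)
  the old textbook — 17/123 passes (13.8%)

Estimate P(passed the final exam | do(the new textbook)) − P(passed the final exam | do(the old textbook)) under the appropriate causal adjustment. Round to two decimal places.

The mid-term attendance-specific comparison favours the new textbook throughout, but the pooled figures favour the old textbook. The question is whether to condition on mid-term attendance.
Mid-term attendance is downstream of the teaching method. One should not condition on a consequence of treatment, so the overall rates are the right comparison.
The causal difference is the pooled difference: 0.400 − 0.736 = -0.336.

-0.34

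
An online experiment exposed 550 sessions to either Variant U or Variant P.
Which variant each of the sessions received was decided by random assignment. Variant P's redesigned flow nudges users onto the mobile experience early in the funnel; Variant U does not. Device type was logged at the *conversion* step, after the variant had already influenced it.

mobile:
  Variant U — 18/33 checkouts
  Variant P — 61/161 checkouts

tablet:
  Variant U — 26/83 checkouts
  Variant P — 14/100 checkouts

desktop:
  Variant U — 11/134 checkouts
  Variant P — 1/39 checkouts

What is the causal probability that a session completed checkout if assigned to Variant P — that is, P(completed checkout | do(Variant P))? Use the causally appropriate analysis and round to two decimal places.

The device type-specific comparison favours Variant U throughout, but the pooled figures favour Variant P. The question is whether to condition on device type.
Because the variant influences device type, device type is a post-treatment mediator, not a confounder. Stratifying on it would bias the estimate; the causal effect is the crude pooled difference.
So P(outcome | do(Variant P)) is just the pooled rate for Variant P: 76/300 = 0.253.

0.25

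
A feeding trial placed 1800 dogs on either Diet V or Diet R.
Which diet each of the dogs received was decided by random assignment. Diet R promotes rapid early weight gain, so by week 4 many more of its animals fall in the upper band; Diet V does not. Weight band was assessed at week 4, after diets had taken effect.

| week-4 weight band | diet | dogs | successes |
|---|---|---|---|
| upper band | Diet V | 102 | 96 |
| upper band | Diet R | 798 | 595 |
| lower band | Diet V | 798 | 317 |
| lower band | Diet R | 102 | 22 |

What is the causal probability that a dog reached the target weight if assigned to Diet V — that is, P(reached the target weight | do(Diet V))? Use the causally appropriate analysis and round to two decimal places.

0.46

Stratifying would compare diets among dogs the diets themselves sorted into week-4 weight band groups — a form of selection on an intermediate. The unconditioned pooled rates give the total causal effect.
So P(outcome | do(Diet V)) is just the pooled rate for Diet V: 413/900 = 0.459.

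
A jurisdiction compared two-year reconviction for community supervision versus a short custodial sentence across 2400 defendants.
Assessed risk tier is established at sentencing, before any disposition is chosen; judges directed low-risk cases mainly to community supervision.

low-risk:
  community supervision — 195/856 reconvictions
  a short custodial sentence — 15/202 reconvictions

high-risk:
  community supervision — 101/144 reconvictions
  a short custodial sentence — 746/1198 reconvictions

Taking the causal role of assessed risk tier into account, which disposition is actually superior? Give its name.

a short custodial sentence

Nothing the disposition does changes assessed risk tier; the imbalance is an allocation artefact. With assessed risk tier also predicting the outcome, the pooled figure is confounded, and the within-stratum comparison is the causal one.
Within each level — low-risk: 22.8% vs 7.4%; high-risk: 70.1% vs 62.3% — a short custodial sentence is lower every time.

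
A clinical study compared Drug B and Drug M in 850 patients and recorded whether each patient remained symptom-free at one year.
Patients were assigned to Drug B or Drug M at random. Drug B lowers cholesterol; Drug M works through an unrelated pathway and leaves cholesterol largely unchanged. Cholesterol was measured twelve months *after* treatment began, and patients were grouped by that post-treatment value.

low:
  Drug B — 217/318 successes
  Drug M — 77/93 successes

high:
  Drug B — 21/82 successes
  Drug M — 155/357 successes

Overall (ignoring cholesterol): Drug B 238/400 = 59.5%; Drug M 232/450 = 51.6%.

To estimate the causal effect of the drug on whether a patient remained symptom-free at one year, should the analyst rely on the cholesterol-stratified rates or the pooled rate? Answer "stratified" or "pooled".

pooled

Within every cholesterol level Drug M has the higher rate, yet pooled Drug B does — Simpson's reversal.
Stratifying would compare drugs among patients the drugs themselves sorted into cholesterol groups — a form of selection on an intermediate. The unconditioned pooled rates give the total causal effect.
Pooled: Drug B 59.5% vs Drug M 51.6%; Drug B is higher overall.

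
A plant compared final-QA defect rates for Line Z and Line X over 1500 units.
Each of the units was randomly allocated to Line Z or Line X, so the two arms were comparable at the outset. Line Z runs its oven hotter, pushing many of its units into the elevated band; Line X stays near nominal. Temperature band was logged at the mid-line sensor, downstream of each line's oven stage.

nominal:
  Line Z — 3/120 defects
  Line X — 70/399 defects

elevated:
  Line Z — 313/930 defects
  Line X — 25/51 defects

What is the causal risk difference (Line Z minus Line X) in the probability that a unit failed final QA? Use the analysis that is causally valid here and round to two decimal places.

Because the line influences in-process temperature band, in-process temperature band is a post-treatment mediator, not a confounder. Stratifying on it would bias the estimate; the causal effect is the crude pooled difference.
The causal difference is the pooled difference: 0.301 − 0.211 = +0.090.

+0.09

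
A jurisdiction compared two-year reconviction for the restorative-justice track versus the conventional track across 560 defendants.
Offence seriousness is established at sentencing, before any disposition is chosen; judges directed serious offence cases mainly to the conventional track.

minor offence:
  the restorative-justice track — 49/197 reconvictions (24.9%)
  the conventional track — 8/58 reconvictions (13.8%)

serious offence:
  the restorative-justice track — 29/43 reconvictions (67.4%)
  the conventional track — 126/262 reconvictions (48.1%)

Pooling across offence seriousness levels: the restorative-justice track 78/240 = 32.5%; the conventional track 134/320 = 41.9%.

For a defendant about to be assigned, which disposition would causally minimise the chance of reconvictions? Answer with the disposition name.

The stratified and pooled comparisons disagree (the conventional track wins within each offence seriousness; the restorative-justice track wins overall), so the answer turns on the causal role of offence seriousness.
Offence seriousness is set before the disposition has any effect — it is not caused by the disposition — and it independently drives the outcome. That makes it a confounder, so the causal comparison is within offence seriousness levels.
Within each level — minor offence: 24.9% vs 13.8%; serious offence: 67.4% vs 48.1% — the conventional track is lower every time.

the conventional track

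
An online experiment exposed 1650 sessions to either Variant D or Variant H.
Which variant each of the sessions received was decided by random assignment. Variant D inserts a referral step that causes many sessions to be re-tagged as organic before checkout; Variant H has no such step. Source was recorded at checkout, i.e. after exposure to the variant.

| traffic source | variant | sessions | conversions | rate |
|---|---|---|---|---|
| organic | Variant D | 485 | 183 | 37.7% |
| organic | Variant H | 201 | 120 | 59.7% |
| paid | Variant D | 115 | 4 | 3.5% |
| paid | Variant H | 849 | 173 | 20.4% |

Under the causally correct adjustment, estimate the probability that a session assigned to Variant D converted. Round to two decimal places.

The stratified and pooled comparisons disagree (Variant H wins within each traffic source; Variant D wins overall), so the answer turns on the causal role of traffic source.
The distribution of traffic source is itself part of what the variant does — it is an intermediate outcome. Holding it fixed would remove that part of the effect; the total effect is the pooled difference.
So P(outcome | do(Variant D)) is just the pooled rate for Variant D: 187/600 = 0.312.

0.31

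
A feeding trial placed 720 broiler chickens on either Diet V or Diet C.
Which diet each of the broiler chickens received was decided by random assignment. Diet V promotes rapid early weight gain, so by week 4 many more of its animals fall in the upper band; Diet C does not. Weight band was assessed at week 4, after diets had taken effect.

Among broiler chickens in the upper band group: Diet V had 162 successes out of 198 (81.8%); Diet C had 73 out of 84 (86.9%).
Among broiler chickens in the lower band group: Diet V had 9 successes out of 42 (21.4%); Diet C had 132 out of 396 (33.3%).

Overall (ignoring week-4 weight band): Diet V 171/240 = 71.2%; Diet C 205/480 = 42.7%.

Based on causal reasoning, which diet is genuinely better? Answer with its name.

Diet V

Stratifying would compare diets among broiler chickens the diets themselves sorted into week-4 weight band groups — a form of selection on an intermediate. The unconditioned pooled rates give the total causal effect.
Pooled: Diet V 71.2% vs Diet C 42.7%; Diet V is higher overall.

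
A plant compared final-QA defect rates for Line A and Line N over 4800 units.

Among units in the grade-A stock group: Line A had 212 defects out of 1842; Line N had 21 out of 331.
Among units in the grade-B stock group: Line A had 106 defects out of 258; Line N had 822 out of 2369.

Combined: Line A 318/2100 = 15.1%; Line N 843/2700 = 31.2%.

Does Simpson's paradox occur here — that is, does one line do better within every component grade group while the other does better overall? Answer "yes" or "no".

yes

Within each component grade level (grade-A stock 11.5% vs 6.3%; grade-B stock 41.1% vs 34.7%), Line N has the lower rate every time. Pooled: 15.1% vs 31.2% — Line A has the lower rate overall. The two comparisons disagree.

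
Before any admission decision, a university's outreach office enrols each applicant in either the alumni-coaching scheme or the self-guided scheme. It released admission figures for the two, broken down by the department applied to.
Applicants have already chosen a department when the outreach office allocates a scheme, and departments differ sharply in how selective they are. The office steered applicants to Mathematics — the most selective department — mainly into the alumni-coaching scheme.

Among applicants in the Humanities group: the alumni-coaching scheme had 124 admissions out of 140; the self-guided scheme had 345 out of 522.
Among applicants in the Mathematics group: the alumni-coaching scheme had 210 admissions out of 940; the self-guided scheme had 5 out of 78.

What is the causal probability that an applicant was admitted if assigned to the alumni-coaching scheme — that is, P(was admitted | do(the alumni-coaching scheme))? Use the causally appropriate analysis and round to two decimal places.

0.48

the alumni-coaching scheme is higher inside every department stratum but the self-guided scheme is higher in aggregate. Whether to stratify depends on how department relates to the outreach scheme.
Here department is a common cause — it drives both which outreach scheme a case falls under and the outcome. The crude comparison mixes populations; the stratum-specific rates are the causally relevant ones.
Standardising the alumni-coaching scheme to the population department mix: 0.394·124/140 + 0.606·210/940 = 0.484.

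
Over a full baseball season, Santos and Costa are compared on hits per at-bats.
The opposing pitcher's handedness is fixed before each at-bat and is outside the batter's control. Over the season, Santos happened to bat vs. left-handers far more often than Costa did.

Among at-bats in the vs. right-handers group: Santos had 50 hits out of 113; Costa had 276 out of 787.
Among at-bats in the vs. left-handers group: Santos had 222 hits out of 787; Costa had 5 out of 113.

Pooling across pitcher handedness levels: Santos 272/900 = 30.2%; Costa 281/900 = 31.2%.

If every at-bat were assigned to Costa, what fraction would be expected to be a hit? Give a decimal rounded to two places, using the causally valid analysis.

Within every pitcher handedness level Santos has the higher rate, yet pooled Costa does — Simpson's reversal.
Pitcher handedness satisfies the back-door criterion: it is not a descendant of the player, and it blocks the spurious path from player to outcome. Adjusting for it (i.e., using the within-pitcher handedness rates) gives the causal effect.
Standardising Costa to the population pitcher handedness mix: 0.500·276/787 + 0.500·5/113 = 0.197.

0.20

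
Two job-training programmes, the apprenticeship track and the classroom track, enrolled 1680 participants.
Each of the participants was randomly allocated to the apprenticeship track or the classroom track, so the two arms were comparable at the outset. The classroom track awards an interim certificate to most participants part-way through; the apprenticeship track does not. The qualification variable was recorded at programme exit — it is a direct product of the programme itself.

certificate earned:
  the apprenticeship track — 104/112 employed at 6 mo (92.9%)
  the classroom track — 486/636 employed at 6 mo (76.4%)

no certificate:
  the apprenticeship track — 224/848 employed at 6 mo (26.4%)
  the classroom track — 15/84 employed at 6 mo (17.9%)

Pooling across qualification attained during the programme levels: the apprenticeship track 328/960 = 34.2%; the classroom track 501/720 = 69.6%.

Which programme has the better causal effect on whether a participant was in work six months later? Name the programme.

the classroom track

Qualification attained during the programme is recorded after the programme and is itself shifted by it — it sits on the causal path from programme to outcome. Conditioning on a mediator would strip out part of the effect we want; the pooled comparison gives the total causal effect.
Pooled: the apprenticeship track 34.2% vs the classroom track 69.6%; the classroom track is higher overall.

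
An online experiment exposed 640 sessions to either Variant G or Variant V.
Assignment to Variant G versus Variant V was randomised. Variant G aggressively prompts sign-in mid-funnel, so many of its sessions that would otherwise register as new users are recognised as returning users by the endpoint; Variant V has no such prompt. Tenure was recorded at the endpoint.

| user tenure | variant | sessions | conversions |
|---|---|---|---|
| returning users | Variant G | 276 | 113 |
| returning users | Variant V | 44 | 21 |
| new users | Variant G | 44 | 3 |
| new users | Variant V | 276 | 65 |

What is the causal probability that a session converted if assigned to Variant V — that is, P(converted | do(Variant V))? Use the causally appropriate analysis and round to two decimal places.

0.27

The stratified and pooled comparisons disagree (Variant V wins within each user tenure; Variant G wins overall), so the answer turns on the causal role of user tenure.
User tenure lies on the pathway variant → user tenure → outcome, so adjusting for it blocks the indirect effect. For the total causal effect of variant, use the unadjusted pooled rates.
So P(outcome | do(Variant V)) is just the pooled rate for Variant V: 86/320 = 0.269.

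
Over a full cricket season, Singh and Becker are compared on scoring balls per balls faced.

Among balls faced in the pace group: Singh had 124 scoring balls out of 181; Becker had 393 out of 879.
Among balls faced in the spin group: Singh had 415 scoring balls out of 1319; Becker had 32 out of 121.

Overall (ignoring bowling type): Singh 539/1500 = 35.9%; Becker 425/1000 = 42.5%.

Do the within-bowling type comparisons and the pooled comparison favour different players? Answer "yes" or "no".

yes

Within each bowling type level (pace 68.5% vs 44.7%; spin 31.5% vs 26.4%), Singh has the higher rate every time. Pooled: 35.9% vs 42.5% — Becker has the higher rate overall. The two comparisons disagree.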